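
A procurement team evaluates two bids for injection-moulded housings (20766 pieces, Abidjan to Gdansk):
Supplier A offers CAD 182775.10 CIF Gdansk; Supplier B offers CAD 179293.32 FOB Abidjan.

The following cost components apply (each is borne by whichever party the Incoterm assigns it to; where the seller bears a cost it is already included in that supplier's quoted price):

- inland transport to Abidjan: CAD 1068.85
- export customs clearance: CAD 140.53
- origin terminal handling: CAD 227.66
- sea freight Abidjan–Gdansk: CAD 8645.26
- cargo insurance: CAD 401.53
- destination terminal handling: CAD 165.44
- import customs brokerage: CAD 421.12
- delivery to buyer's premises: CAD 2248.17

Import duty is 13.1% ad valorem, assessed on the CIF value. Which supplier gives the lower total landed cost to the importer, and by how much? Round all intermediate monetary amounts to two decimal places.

Supplier A (CIF):
The CIF price already equals the CIF value: 182775.10
Import duty = 182775.10 × 13.1% = 23943.54
Buyer bears (A): 165.44 + 421.12 + 2248.17 = 2834.73
Landed cost (A) = invoice 182775.10 + 2834.73 + duty 23943.54 = 209553.37
Supplier B (FOB):
CIF value = FOB price + freight + insurance = 179293.32 + 8645.26 + 401.53 = 188340.11
Import duty = 188340.11 × 13.1% = 24672.55
Buyer bears (B): 8645.26 + 401.53 + 165.44 + 421.12 + 2248.17 = 11881.52
Landed cost (B) = invoice 179293.32 + 11881.52 + duty 24672.55 = 215847.39
Difference = |209553.37 − 215847.39| = 6294.02

Supplier A is cheaper by CAD 6294.02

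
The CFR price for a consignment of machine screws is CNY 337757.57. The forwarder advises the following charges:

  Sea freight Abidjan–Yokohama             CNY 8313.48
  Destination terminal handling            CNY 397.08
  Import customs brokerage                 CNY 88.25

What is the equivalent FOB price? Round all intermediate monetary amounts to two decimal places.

FOB price: CNY 329444.09

Not relevant to the conversion: destination terminal, brokerage — on the buyer under both terms; not part of either seller's price.
From CFR to FOB, the seller no longer bears: freight.
FOB price = 337757.57 − 8313.48 = 329444.09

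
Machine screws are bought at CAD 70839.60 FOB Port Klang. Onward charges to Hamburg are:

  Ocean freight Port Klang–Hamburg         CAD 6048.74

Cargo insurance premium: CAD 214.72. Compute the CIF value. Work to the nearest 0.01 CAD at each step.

CIF = FOB price + freight + insurance
CIF = 70839.60 + 6048.74 + 214.72 = 77103.06

CIF value: CAD 77103.06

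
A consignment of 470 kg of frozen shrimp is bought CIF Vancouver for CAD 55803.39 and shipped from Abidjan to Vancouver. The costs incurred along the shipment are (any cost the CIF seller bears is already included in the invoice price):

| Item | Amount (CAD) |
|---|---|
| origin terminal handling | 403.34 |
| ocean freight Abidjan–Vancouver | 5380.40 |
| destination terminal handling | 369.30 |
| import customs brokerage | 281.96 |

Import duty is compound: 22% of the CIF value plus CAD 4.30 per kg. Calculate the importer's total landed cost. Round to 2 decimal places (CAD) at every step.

Total landed cost: CAD 70752.40

CIF: the seller pays costs through ocean freight and marine insurance to the destination port.
Already in the invoice (seller's account under CIF): origin terminal, freight — exclude.
The CIF price already equals the CIF value: 55803.39
Ad valorem component: 55803.39 × 22% = 12276.75
Specific component: 470 × 4.30 = 2021.00
Import duty = 12276.75 + 2021.00 = 14297.75
Buyer bears: destination terminal 369.30 + brokerage 281.96 + duty 14297.75 = 14949.01
Landed cost = invoice 55803.39 + 14949.01 = 70752.40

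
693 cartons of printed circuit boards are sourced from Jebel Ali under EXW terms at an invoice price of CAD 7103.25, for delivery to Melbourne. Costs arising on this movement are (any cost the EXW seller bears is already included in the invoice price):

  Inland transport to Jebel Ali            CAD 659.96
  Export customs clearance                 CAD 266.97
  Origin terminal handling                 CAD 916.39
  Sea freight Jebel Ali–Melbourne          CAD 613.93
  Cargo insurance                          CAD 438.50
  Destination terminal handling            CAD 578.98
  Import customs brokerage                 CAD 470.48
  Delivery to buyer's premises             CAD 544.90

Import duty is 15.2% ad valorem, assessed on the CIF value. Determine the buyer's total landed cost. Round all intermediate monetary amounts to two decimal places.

Total landed cost: CAD 13113.21

EXW: the seller makes goods available at their premises; the buyer bears all onward costs.
CIF value = EXW price + inland to port + export clearance + origin terminal + freight + insurance = 7103.25 + 659.96 + 266.97 + 916.39 + 613.93 + 438.50 = 9999.00
Import duty = 9999.00 × 15.2% = 1519.85
Buyer bears: inland to port 659.96 + export clearance 266.97 + origin terminal 916.39 + freight 613.93 + insurance 438.50 + destination terminal 578.98 + brokerage 470.48 + delivery 544.90 + duty 1519.85 = 6009.96
Landed cost = invoice 7103.25 + 6009.96 = 13113.21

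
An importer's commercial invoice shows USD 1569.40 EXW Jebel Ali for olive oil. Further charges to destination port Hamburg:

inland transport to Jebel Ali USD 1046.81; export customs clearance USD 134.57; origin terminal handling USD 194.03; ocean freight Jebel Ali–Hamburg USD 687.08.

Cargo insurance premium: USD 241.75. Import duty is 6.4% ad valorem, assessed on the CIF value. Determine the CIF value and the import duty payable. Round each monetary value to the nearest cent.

CIF value: USD 3873.64; import duty: USD 247.91

CIF = EXW price + pre-shipment costs + freight + insurance
CIF = 1569.40 + 1046.81 + 134.57 + 194.03 + 687.08 + 241.75 = 3873.64
Import duty = 3873.64 × 6.4% = 247.91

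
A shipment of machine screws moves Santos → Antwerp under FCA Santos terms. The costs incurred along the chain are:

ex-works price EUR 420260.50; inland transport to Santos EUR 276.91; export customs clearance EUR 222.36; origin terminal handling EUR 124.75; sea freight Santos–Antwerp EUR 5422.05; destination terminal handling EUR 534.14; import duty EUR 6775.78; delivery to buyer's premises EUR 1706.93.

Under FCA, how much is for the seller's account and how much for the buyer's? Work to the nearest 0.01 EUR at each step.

FCA: the seller delivers export-cleared goods to the carrier; the buyer bears costs from that point.
Seller's account: goods 420260.50 + inland to port 276.91 + export clearance 222.36 = 420759.77
Buyer's account: origin terminal 124.75 + freight 5422.05 + destination terminal 534.14 + duty 6775.78 + delivery 1706.93 = 14563.65

Seller: EUR 420759.77; buyer: EUR 14563.65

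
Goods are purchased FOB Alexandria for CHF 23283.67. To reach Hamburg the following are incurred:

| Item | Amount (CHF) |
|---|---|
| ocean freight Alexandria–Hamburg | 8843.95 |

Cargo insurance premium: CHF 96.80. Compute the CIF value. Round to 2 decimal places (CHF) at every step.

CIF = FOB price + freight + insurance
CIF = 23283.67 + 8843.95 + 96.80 = 32224.42

CIF value: CHF 32224.42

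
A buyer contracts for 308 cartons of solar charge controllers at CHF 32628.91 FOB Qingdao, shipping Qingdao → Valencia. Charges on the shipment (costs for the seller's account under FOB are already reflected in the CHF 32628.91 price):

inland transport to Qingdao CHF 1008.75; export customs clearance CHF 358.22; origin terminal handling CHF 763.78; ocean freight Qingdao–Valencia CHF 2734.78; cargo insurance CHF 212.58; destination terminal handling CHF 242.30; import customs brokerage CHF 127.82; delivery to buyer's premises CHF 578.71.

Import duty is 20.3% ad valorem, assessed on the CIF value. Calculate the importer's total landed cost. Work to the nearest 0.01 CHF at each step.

FOB: the seller bears costs until goods are on board at the origin port; the buyer bears freight, insurance and all costs thereafter.
Already in the invoice (seller's account under FOB): inland to port, export clearance, origin terminal — exclude.
CIF value = FOB price + freight + insurance = 32628.91 + 2734.78 + 212.58 = 35576.27
Import duty = 35576.27 × 20.3% = 7221.98
Buyer bears: freight 2734.78 + insurance 212.58 + destination terminal 242.30 + brokerage 127.82 + delivery 578.71 + duty 7221.98 = 11118.17
Landed cost = invoice 32628.91 + 11118.17 = 43747.08

Total landed cost: CHF 43747.08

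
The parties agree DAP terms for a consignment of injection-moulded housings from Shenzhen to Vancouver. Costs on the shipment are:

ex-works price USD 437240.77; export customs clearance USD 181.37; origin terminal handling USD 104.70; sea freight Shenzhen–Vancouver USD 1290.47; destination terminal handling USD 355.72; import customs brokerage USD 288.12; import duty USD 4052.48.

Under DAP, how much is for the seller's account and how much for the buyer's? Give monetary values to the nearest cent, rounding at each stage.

Seller: USD 439173.03; buyer: USD 4340.60

DAP: the seller bears all costs to the named destination except import duty and clearance.
Seller's account: goods 437240.77 + export clearance 181.37 + origin terminal 104.70 + freight 1290.47 + destination terminal 355.72 = 439173.03
Buyer's account: brokerage 288.12 + duty 4052.48 = 4340.60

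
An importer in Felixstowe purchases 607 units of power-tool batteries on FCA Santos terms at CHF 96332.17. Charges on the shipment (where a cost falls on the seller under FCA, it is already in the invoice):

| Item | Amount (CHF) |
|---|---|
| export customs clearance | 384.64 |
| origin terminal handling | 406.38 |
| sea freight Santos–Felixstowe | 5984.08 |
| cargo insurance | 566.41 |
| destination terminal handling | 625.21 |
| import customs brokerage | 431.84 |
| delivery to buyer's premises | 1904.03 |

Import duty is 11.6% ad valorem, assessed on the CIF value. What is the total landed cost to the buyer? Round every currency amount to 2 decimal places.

Total landed cost: CHF 118231.65

FCA: the seller delivers export-cleared goods to the carrier; the buyer bears costs from that point.
Already in the invoice (seller's account under FCA): export clearance — exclude.
CIF value = FCA price + origin terminal + freight + insurance = 96332.17 + 406.38 + 5984.08 + 566.41 = 103289.04
Import duty = 103289.04 × 11.6% = 11981.53
Buyer bears: origin terminal 406.38 + freight 5984.08 + insurance 566.41 + destination terminal 625.21 + brokerage 431.84 + delivery 1904.03 + duty 11981.53 = 21899.48
Landed cost = invoice 96332.17 + 21899.48 = 118231.65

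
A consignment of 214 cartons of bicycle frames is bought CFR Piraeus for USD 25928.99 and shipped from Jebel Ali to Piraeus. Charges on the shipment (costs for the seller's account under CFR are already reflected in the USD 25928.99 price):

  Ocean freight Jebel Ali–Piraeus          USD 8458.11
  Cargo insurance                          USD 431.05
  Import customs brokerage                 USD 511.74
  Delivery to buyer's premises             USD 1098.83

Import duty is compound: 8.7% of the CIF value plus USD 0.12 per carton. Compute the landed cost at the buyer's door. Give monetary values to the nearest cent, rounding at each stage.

Total landed cost: USD 30289.61

CFR: the seller pays costs through ocean freight to the destination port, but not insurance.
Already in the invoice (seller's account under CFR): freight — exclude.
CIF value = CFR price + insurance = 25928.99 + 431.05 = 26360.04
Ad valorem component: 26360.04 × 8.7% = 2293.32
Specific component: 214 × 0.12 = 25.68
Import duty = 2293.32 + 25.68 = 2319.00
Buyer bears: insurance 431.05 + brokerage 511.74 + delivery 1098.83 + duty 2319.00 = 4360.62
Landed cost = invoice 25928.99 + 4360.62 = 30289.61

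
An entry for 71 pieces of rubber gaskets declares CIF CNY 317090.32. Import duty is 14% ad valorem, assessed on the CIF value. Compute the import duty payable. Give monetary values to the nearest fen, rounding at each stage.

Import duty = 317090.32 × 14% = 44392.64

Import duty: CNY 44392.64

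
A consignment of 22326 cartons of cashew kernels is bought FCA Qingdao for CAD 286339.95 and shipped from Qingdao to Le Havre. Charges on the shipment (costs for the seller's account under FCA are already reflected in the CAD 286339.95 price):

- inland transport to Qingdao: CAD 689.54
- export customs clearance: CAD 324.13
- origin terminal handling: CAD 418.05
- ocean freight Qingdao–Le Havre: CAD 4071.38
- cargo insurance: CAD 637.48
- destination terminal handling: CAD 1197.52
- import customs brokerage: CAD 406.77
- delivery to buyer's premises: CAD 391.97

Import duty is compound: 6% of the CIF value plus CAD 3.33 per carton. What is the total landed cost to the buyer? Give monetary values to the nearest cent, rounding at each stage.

Total landed cost: CAD 385296.71

FCA: the seller delivers export-cleared goods to the carrier; the buyer bears costs from that point.
Already in the invoice (seller's account under FCA): inland to port, export clearance — exclude.
CIF value = FCA price + origin terminal + freight + insurance = 286339.95 + 418.05 + 4071.38 + 637.48 = 291466.86
Ad valorem component: 291466.86 × 6% = 17488.01
Specific component: 22326 × 3.33 = 74345.58
Import duty = 17488.01 + 74345.58 = 91833.59
Buyer bears: origin terminal 418.05 + freight 4071.38 + insurance 637.48 + destination terminal 1197.52 + brokerage 406.77 + delivery 391.97 + duty 91833.59 = 98956.76
Landed cost = invoice 286339.95 + 98956.76 = 385296.71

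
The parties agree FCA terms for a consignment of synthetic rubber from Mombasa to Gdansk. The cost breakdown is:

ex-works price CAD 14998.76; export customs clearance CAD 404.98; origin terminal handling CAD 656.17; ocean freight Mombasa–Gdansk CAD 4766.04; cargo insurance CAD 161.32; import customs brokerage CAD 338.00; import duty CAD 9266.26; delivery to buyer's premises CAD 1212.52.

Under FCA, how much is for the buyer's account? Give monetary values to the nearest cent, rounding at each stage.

FCA: the seller delivers export-cleared goods to the carrier; the buyer bears costs from that point.
Seller's account: goods 14998.76 + export clearance 404.98 = 15403.74
Buyer's account: origin terminal 656.17 + freight 4766.04 + insurance 161.32 + brokerage 338.00 + duty 9266.26 + delivery 1212.52 = 16400.31

Buyer's account: CAD 16400.31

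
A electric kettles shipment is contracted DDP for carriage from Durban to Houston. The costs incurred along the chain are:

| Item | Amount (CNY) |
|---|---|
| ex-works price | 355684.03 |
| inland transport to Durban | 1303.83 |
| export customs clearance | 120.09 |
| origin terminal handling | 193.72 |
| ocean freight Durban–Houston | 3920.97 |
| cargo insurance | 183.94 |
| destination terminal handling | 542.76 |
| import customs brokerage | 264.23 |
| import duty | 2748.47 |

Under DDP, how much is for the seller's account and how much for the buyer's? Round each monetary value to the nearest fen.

Seller: CNY 364962.04; buyer: CNY 0.00

DDP: the seller bears all costs including import duty.
Seller's account: goods 355684.03 + inland to port 1303.83 + export clearance 120.09 + origin terminal 193.72 + freight 3920.97 + insurance 183.94 + destination terminal 542.76 + brokerage 264.23 + duty 2748.47 = 364962.04
Buyer's account: 0.00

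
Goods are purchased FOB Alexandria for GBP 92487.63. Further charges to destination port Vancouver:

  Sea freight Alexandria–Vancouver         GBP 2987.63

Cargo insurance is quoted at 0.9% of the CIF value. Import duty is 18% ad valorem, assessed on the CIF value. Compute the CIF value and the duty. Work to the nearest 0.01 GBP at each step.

Let C be the CIF value. C = FOB price + freight + 0.9% × C
C − 0.9% × C = 92487.63 + 2987.63
0.991 × C = 95475.26
C = 95475.26 / 0.991 = 96342.34
Insurance premium = 0.9% × 96342.34 = 867.08
Import duty = 96342.34 × 18% = 17341.62

CIF value: GBP 96342.34; import duty: GBP 17341.62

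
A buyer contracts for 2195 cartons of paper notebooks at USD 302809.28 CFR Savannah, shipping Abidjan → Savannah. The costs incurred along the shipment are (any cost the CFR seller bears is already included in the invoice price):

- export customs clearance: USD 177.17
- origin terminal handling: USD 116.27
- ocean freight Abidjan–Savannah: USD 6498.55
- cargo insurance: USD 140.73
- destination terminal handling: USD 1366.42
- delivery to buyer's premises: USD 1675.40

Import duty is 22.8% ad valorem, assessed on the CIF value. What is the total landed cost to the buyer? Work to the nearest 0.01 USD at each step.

CFR: the seller pays costs through ocean freight to the destination port, but not insurance.
Already in the invoice (seller's account under CFR): export clearance, origin terminal, freight — exclude.
CIF value = CFR price + insurance = 302809.28 + 140.73 = 302950.01
Import duty = 302950.01 × 22.8% = 69072.60
Buyer bears: insurance 140.73 + destination terminal 1366.42 + delivery 1675.40 + duty 69072.60 = 72255.15
Landed cost = invoice 302809.28 + 72255.15 = 375064.43

Total landed cost: USD 375064.43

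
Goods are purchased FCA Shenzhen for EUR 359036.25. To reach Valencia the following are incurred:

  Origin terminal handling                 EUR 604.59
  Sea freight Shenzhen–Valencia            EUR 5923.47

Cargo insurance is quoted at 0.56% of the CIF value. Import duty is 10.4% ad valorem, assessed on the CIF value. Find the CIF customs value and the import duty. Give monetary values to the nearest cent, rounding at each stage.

CIF value: EUR 367623.00; import duty: EUR 38232.79

Let C be the CIF value. C = FCA price + pre-shipment costs + freight + 0.56% × C
C − 0.56% × C = 359036.25 + 604.59 + 5923.47
0.9944 × C = 365564.31
C = 365564.31 / 0.9944 = 367623.00
Insurance premium = 0.56% × 367623.00 = 2058.69
Import duty = 367623.00 × 10.4% = 38232.79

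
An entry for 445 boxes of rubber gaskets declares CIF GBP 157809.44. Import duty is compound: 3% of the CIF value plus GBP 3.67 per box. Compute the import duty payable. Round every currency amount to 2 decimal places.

Ad valorem component: 157809.44 × 3% = 4734.28
Specific component: 445 × 3.67 = 1633.15
Import duty = 4734.28 + 1633.15 = 6367.43

Import duty: GBP 6367.43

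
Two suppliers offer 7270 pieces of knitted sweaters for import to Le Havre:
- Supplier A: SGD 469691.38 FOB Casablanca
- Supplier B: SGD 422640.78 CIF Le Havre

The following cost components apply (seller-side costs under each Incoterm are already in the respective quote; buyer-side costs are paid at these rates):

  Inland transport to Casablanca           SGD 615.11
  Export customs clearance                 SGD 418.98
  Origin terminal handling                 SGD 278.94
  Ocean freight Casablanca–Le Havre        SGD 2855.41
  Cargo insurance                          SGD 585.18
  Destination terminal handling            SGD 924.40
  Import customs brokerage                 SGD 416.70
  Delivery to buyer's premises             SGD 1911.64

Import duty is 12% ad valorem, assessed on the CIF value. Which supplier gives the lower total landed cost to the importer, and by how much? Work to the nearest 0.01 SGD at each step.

Supplier A (FOB):
CIF value = FOB price + freight + insurance = 469691.38 + 2855.41 + 585.18 = 473131.97
Import duty = 473131.97 × 12% = 56775.84
Buyer bears (A): 2855.41 + 585.18 + 924.40 + 416.70 + 1911.64 = 6693.33
Landed cost (A) = invoice 469691.38 + 6693.33 + duty 56775.84 = 533160.55
Supplier B (CIF):
The CIF price already equals the CIF value: 422640.78
Import duty = 422640.78 × 12% = 50716.89
Buyer bears (B): 924.40 + 416.70 + 1911.64 = 3252.74
Landed cost (B) = invoice 422640.78 + 3252.74 + duty 50716.89 = 476610.41
Difference = |533160.55 − 476610.41| = 56550.14

Supplier B is cheaper by SGD 56550.14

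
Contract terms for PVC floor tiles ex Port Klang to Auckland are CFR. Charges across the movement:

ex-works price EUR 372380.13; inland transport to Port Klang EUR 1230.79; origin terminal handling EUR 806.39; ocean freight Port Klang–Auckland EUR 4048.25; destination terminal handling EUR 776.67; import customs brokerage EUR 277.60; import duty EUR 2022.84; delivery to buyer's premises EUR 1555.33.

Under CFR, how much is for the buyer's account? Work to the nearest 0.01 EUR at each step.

Buyer's account: EUR 4632.44

CFR: the seller pays costs through ocean freight to the destination port, but not insurance.
Seller's account: goods 372380.13 + inland to port 1230.79 + origin terminal 806.39 + freight 4048.25 = 378465.56
Buyer's account: destination terminal 776.67 + brokerage 277.60 + duty 2022.84 + delivery 1555.33 = 4632.44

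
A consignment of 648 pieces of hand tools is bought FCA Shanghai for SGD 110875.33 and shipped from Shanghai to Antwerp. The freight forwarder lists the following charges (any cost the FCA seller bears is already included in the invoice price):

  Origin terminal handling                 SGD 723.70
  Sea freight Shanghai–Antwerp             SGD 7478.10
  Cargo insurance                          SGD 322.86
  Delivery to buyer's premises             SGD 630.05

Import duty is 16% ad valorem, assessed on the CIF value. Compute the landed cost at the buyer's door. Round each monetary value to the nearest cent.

FCA: the seller delivers export-cleared goods to the carrier; the buyer bears costs from that point.
CIF value = FCA price + origin terminal + freight + insurance = 110875.33 + 723.70 + 7478.10 + 322.86 = 119399.99
Import duty = 119399.99 × 16% = 19104.00
Buyer bears: origin terminal 723.70 + freight 7478.10 + insurance 322.86 + delivery 630.05 + duty 19104.00 = 28258.71
Landed cost = invoice 110875.33 + 28258.71 = 139134.04

Total landed cost: SGD 139134.04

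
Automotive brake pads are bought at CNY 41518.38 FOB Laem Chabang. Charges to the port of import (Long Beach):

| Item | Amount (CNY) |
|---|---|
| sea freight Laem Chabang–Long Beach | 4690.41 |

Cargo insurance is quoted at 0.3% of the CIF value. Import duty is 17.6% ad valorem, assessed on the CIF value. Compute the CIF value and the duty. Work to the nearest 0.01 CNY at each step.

CIF value: CNY 46347.83; import duty: CNY 8157.22

Let C be the CIF value. C = FOB price + freight + 0.3% × C
C − 0.3% × C = 41518.38 + 4690.41
0.997 × C = 46208.79
C = 46208.79 / 0.997 = 46347.83
Insurance premium = 0.3% × 46347.83 = 139.04
Import duty = 46347.83 × 17.6% = 8157.22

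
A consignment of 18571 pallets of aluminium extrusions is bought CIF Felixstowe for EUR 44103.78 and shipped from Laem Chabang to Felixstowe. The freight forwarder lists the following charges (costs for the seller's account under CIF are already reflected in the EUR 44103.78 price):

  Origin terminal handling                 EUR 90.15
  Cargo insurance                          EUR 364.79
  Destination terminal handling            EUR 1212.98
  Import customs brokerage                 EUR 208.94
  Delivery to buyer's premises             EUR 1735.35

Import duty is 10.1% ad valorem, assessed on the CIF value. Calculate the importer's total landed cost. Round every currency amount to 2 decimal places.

CIF: the seller pays costs through ocean freight and marine insurance to the destination port.
Already in the invoice (seller's account under CIF): origin terminal, insurance — exclude.
The CIF price already equals the CIF value: 44103.78
Import duty = 44103.78 × 10.1% = 4454.48
Buyer bears: destination terminal 1212.98 + brokerage 208.94 + delivery 1735.35 + duty 4454.48 = 7611.75
Landed cost = invoice 44103.78 + 7611.75 = 51715.53

Total landed cost: EUR 51715.53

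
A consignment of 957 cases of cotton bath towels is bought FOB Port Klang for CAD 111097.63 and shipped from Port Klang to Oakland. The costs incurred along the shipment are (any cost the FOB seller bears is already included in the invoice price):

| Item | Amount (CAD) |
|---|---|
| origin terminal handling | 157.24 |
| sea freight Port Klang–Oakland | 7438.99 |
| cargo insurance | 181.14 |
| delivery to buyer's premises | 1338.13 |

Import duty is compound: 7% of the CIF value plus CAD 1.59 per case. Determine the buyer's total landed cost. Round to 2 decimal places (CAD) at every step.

Total landed cost: CAD 129887.76

FOB: the seller bears costs until goods are on board at the origin port; the buyer bears freight, insurance and all costs thereafter.
Already in the invoice (seller's account under FOB): origin terminal — exclude.
CIF value = FOB price + freight + insurance = 111097.63 + 7438.99 + 181.14 = 118717.76
Ad valorem component: 118717.76 × 7% = 8310.24
Specific component: 957 × 1.59 = 1521.63
Import duty = 8310.24 + 1521.63 = 9831.87
Buyer bears: freight 7438.99 + insurance 181.14 + delivery 1338.13 + duty 9831.87 = 18790.13
Landed cost = invoice 111097.63 + 18790.13 = 129887.76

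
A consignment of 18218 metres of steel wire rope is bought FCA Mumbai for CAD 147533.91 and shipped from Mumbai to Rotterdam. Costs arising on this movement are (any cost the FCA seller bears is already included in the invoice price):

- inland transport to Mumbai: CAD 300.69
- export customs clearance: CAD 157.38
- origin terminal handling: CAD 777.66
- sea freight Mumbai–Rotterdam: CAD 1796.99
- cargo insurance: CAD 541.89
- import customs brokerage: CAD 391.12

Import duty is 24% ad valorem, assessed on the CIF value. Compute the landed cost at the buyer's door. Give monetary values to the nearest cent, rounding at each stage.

FCA: the seller delivers export-cleared goods to the carrier; the buyer bears costs from that point.
Already in the invoice (seller's account under FCA): inland to port, export clearance — exclude.
CIF value = FCA price + origin terminal + freight + insurance = 147533.91 + 777.66 + 1796.99 + 541.89 = 150650.45
Import duty = 150650.45 × 24% = 36156.11
Buyer bears: origin terminal 777.66 + freight 1796.99 + insurance 541.89 + brokerage 391.12 + duty 36156.11 = 39663.77
Landed cost = invoice 147533.91 + 39663.77 = 187197.68

Total landed cost: CAD 187197.68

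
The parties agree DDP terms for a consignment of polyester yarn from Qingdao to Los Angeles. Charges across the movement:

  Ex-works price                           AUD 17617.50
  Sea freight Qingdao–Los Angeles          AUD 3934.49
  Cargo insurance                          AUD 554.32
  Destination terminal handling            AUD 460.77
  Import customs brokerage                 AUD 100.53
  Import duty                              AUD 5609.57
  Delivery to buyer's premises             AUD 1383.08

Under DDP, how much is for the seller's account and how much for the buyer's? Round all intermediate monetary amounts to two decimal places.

Seller: AUD 29660.26; buyer: AUD 0.00

DDP: the seller bears all costs including import duty.
Seller's account: goods 17617.50 + freight 3934.49 + insurance 554.32 + destination terminal 460.77 + brokerage 100.53 + duty 5609.57 + delivery 1383.08 = 29660.26
Buyer's account: 0.00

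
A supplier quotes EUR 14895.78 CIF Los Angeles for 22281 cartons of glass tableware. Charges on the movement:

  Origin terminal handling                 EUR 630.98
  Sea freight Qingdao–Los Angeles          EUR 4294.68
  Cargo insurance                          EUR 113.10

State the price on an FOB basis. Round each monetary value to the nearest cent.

FOB price: EUR 10488.00

Not relevant to the conversion: origin terminal — on the seller under both CIF and FOB; already in the CIF price and stays in the FOB price.
From CIF to FOB, the seller no longer bears: freight, insurance.
FOB price = 14895.78 − 4294.68 − 113.10 = 10488.00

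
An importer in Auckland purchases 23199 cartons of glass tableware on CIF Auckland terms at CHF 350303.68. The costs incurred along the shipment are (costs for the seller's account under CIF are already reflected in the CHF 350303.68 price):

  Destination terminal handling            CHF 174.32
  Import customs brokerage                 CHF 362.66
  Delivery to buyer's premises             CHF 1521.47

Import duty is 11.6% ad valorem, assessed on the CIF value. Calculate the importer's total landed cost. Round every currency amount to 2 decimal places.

Total landed cost: CHF 392997.36

CIF: the seller pays costs through ocean freight and marine insurance to the destination port.
The CIF price already equals the CIF value: 350303.68
Import duty = 350303.68 × 11.6% = 40635.23
Buyer bears: destination terminal 174.32 + brokerage 362.66 + delivery 1521.47 + duty 40635.23 = 42693.68
Landed cost = invoice 350303.68 + 42693.68 = 392997.36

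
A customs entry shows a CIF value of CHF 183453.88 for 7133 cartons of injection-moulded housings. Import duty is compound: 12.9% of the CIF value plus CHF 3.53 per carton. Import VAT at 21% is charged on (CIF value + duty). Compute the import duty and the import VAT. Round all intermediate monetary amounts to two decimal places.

Ad valorem component: 183453.88 × 12.9% = 23665.55
Specific component: 7133 × 3.53 = 25179.49
Import duty = 23665.55 + 25179.49 = 48845.04
VAT base = CIF + duty = 183453.88 + 48845.04 = 232298.92
Import VAT = 232298.92 × 21% = 48782.77

Import duty: CHF 48845.04; import VAT: CHF 48782.77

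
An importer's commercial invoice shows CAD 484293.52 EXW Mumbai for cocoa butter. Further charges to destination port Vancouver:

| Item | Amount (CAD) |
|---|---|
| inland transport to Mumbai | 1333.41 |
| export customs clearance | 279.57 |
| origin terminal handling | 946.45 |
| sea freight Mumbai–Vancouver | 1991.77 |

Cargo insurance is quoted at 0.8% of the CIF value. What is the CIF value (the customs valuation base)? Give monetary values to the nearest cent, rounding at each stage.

CIF value: CAD 492787.02

Let C be the CIF value. C = EXW price + pre-shipment costs + freight + 0.8% × C
C − 0.8% × C = 484293.52 + 1333.41 + 279.57 + 946.45 + 1991.77
0.992 × C = 488844.72
C = 488844.72 / 0.992 = 492787.02
Insurance premium = 0.8% × 492787.02 = 3942.30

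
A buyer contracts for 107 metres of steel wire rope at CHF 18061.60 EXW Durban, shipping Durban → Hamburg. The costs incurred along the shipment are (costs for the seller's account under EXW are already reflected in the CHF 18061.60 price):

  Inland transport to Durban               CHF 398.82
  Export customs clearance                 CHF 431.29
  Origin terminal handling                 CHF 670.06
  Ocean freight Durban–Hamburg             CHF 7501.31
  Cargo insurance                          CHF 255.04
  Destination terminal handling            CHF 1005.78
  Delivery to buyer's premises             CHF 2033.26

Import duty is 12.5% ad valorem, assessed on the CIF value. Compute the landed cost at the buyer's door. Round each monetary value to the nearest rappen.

EXW: the seller makes goods available at their premises; the buyer bears all onward costs.
CIF value = EXW price + inland to port + export clearance + origin terminal + freight + insurance = 18061.60 + 398.82 + 431.29 + 670.06 + 7501.31 + 255.04 = 27318.12
Import duty = 27318.12 × 12.5% = 3414.77
Buyer bears: inland to port 398.82 + export clearance 431.29 + origin terminal 670.06 + freight 7501.31 + insurance 255.04 + destination terminal 1005.78 + delivery 2033.26 + duty 3414.77 = 15710.33
Landed cost = invoice 18061.60 + 15710.33 = 33771.93

Total landed cost: CHF 33771.93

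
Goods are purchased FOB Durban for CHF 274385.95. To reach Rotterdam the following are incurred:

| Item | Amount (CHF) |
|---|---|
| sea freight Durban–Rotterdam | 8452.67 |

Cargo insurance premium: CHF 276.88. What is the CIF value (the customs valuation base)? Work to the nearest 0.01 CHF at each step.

CIF value: CHF 283115.50

CIF = FOB price + freight + insurance
CIF = 274385.95 + 8452.67 + 276.88 = 283115.50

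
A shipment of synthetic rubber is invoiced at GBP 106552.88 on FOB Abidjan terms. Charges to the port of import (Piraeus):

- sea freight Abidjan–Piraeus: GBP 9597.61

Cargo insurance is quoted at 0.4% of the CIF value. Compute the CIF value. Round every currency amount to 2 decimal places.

Let C be the CIF value. C = FOB price + freight + 0.4% × C
C − 0.4% × C = 106552.88 + 9597.61
0.996 × C = 116150.49
C = 116150.49 / 0.996 = 116616.96
Insurance premium = 0.4% × 116616.96 = 466.47

CIF value: GBP 116616.96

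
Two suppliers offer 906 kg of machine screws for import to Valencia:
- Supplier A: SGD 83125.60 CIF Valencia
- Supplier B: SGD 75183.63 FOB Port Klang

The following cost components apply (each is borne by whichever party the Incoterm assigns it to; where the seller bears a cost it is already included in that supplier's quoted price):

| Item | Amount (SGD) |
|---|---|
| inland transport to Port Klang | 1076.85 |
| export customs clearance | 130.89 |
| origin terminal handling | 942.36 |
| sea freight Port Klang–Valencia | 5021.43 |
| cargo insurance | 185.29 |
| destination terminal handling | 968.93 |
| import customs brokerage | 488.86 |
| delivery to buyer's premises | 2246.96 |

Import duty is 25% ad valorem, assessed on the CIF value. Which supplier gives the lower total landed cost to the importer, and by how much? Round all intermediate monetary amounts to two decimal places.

Supplier A (CIF):
The CIF price already equals the CIF value: 83125.60
Import duty = 83125.60 × 25% = 20781.40
Buyer bears (A): 968.93 + 488.86 + 2246.96 = 3704.75
Landed cost (A) = invoice 83125.60 + 3704.75 + duty 20781.40 = 107611.75
Supplier B (FOB):
CIF value = FOB price + freight + insurance = 75183.63 + 5021.43 + 185.29 = 80390.35
Import duty = 80390.35 × 25% = 20097.59
Buyer bears (B): 5021.43 + 185.29 + 968.93 + 488.86 + 2246.96 = 8911.47
Landed cost (B) = invoice 75183.63 + 8911.47 + duty 20097.59 = 104192.69
Difference = |107611.75 − 104192.69| = 3419.06

Supplier B is cheaper by SGD 3419.06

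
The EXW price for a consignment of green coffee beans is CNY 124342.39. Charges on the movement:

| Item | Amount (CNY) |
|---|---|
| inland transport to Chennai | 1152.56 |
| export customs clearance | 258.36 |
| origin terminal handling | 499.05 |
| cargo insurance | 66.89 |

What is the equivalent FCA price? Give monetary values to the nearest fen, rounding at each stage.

Not relevant to the conversion: insurance, origin terminal — on the buyer under both terms; not part of either seller's price.
From EXW to FCA, the seller additionally bears: inland to port, export clearance.
FCA price = 124342.39 + 1152.56 + 258.36 = 125753.31

FCA price: CNY 125753.31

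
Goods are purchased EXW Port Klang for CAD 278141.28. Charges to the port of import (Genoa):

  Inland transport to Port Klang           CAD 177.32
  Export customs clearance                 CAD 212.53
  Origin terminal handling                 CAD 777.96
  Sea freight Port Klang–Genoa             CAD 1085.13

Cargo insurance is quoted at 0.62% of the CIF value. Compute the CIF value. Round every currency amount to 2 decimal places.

Let C be the CIF value. C = EXW price + pre-shipment costs + freight + 0.62% × C
C − 0.62% × C = 278141.28 + 177.32 + 212.53 + 777.96 + 1085.13
0.9938 × C = 280394.22
C = 280394.22 / 0.9938 = 282143.51
Insurance premium = 0.62% × 282143.51 = 1749.29

CIF value: CAD 282143.51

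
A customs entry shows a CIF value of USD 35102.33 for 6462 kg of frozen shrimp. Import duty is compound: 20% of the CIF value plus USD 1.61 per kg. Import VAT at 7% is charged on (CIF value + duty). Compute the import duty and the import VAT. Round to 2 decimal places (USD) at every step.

Import duty: USD 17424.29; import VAT: USD 3676.86

Ad valorem component: 35102.33 × 20% = 7020.47
Specific component: 6462 × 1.61 = 10403.82
Import duty = 7020.47 + 10403.82 = 17424.29
VAT base = CIF + duty = 35102.33 + 17424.29 = 52526.62
Import VAT = 52526.62 × 7% = 3676.86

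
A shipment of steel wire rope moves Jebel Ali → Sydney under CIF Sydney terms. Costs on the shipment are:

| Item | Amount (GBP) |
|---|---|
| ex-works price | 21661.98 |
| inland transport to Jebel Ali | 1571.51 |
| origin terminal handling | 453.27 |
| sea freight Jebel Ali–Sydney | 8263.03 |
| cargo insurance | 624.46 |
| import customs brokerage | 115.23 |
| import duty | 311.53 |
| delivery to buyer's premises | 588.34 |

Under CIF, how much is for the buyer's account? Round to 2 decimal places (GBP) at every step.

Buyer's account: GBP 1015.10

CIF: the seller pays costs through ocean freight and marine insurance to the destination port.
Seller's account: goods 21661.98 + inland to port 1571.51 + origin terminal 453.27 + freight 8263.03 + insurance 624.46 = 32574.25
Buyer's account: brokerage 115.23 + duty 311.53 + delivery 588.34 = 1015.10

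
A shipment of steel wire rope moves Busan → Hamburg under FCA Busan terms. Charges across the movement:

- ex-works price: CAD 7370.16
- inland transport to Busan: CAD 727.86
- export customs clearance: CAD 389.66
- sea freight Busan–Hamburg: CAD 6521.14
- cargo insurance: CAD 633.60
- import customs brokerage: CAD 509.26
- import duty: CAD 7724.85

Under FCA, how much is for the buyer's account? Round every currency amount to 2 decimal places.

Buyer's account: CAD 15388.85

FCA: the seller delivers export-cleared goods to the carrier; the buyer bears costs from that point.
Seller's account: goods 7370.16 + inland to port 727.86 + export clearance 389.66 = 8487.68
Buyer's account: freight 6521.14 + insurance 633.60 + brokerage 509.26 + duty 7724.85 = 15388.85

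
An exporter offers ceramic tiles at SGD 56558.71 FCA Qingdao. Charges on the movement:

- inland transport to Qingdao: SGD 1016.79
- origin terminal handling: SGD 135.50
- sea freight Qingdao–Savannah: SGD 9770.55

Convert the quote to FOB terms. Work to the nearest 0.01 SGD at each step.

FOB price: SGD 56694.21

Not relevant to the conversion: inland to port — on the seller under both FCA and FOB; already in the FCA price and stays in the FOB price. freight — on the buyer under both terms; not part of either seller's price.
From FCA to FOB, the seller additionally bears: origin terminal.
FOB price = 56558.71 + 135.50 = 56694.21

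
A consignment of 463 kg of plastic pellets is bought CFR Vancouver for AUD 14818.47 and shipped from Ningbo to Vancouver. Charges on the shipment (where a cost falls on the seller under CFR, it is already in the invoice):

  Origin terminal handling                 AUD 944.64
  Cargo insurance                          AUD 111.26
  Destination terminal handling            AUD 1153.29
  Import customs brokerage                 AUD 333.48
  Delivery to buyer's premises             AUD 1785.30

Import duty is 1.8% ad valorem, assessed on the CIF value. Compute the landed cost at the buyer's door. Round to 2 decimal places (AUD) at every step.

CFR: the seller pays costs through ocean freight to the destination port, but not insurance.
Already in the invoice (seller's account under CFR): origin terminal — exclude.
CIF value = CFR price + insurance = 14818.47 + 111.26 = 14929.73
Import duty = 14929.73 × 1.8% = 268.74
Buyer bears: insurance 111.26 + destination terminal 1153.29 + brokerage 333.48 + delivery 1785.30 + duty 268.74 = 3652.07
Landed cost = invoice 14818.47 + 3652.07 = 18470.54

Total landed cost: AUD 18470.54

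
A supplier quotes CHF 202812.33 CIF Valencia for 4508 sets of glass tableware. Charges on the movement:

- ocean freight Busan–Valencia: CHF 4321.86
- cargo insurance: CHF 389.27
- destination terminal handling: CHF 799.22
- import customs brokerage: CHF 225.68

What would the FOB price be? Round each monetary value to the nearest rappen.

Not relevant to the conversion: destination terminal, brokerage — on the buyer under both terms; not part of either seller's price.
From CIF to FOB, the seller no longer bears: freight, insurance.
FOB price = 202812.33 − 4321.86 − 389.27 = 198101.20

FOB price: CHF 198101.20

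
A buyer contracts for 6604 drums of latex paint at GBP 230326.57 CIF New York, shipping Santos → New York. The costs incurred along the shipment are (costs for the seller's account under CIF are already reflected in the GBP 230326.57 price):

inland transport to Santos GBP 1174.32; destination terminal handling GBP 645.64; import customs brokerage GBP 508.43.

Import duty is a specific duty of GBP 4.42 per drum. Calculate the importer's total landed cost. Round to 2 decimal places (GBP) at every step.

Total landed cost: GBP 260670.32

CIF: the seller pays costs through ocean freight and marine insurance to the destination port.
Already in the invoice (seller's account under CIF): inland to port — exclude.
The CIF price already equals the CIF value: 230326.57
Import duty = 6604 × 4.42 = 29189.68
Buyer bears: destination terminal 645.64 + brokerage 508.43 + duty 29189.68 = 30343.75
Landed cost = invoice 230326.57 + 30343.75 = 260670.32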